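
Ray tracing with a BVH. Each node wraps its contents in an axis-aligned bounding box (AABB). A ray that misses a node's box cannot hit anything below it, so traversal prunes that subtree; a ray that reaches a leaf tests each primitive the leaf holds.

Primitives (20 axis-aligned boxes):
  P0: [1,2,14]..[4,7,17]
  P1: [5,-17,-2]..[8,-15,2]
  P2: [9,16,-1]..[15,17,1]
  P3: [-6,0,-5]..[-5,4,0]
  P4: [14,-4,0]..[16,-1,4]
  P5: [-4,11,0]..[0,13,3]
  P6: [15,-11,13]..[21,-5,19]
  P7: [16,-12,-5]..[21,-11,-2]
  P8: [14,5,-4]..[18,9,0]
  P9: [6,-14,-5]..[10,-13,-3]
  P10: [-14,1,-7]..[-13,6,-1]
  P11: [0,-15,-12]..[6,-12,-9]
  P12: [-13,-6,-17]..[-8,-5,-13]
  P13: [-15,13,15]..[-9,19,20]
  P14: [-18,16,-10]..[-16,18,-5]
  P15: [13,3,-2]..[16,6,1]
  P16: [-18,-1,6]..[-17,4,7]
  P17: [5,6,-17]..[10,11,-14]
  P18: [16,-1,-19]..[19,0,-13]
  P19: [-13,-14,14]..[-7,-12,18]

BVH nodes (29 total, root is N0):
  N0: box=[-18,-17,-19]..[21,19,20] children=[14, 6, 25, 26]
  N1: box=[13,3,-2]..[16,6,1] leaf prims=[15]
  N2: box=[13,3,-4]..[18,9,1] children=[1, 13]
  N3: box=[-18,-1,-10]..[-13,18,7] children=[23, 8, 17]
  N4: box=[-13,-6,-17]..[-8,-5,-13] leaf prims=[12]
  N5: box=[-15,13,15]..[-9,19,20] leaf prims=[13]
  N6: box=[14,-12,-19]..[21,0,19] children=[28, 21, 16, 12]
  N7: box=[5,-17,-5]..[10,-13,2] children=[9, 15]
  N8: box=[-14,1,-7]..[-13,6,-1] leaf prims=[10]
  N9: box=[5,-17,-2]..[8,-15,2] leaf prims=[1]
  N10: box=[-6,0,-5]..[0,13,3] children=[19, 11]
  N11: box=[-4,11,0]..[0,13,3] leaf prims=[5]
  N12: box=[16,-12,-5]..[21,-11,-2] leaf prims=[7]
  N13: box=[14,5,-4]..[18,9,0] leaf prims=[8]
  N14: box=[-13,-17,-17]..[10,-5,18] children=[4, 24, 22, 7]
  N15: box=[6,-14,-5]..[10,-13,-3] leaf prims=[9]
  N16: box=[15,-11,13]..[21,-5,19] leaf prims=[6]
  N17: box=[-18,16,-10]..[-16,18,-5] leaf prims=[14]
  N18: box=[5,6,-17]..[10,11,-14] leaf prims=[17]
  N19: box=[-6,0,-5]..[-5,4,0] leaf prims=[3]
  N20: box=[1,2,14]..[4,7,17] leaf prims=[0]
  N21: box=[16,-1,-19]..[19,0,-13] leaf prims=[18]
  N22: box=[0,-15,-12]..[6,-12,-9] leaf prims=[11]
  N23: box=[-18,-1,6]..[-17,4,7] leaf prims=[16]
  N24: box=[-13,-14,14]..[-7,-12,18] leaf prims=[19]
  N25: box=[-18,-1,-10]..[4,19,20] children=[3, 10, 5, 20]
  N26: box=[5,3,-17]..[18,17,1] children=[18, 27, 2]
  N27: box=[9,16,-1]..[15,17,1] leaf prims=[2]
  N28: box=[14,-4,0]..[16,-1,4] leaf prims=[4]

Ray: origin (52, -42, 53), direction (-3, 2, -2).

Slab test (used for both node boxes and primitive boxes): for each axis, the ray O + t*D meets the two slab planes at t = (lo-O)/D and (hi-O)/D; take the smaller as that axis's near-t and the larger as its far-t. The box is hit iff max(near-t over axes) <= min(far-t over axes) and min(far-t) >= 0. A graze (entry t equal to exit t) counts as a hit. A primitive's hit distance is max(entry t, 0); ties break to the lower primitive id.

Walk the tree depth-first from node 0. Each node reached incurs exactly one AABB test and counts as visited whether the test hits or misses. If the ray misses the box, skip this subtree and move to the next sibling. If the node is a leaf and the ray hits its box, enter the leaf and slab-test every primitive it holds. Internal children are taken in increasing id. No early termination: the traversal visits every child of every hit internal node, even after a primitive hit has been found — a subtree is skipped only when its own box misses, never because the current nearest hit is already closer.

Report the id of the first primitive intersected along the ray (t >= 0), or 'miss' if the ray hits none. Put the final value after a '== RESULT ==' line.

Trace the traversal:
N0 x:[31/3,70/3] y:[25/2,61/2] z:[33/2,36] -> hit [33/2,70/3], descend [6, 14, 25, 26]
  N6 x:[31/3,38/3] y:[15,21] z:[17,36] -> miss, prune
  N14 x:[14,65/3] y:[25/2,37/2] z:[35/2,35] -> hit [35/2,37/2], descend [4, 7, 22, 24]
    N4 x:[20,65/3] y:[18,37/2] z:[33,35] -> miss, prune
    N7 x:[14,47/3] y:[25/2,29/2] z:[51/2,29] -> miss, prune
    N22 x:[46/3,52/3] y:[27/2,15] z:[31,65/2] -> miss, prune
    N24 x:[59/3,65/3] y:[14,15] z:[35/2,39/2] -> miss, prune
  N25 x:[16,70/3] y:[41/2,61/2] z:[33/2,63/2] -> hit [41/2,70/3], descend [3, 5, 10, 20]
    N3 x:[65/3,70/3] y:[41/2,30] z:[23,63/2] -> hit [23,70/3], descend [8, 17, 23]
      N8 x:[65/3,22] y:[43/2,24] z:[27,30] -> miss, prune
      N17 x:[68/3,70/3] y:[29,30] z:[29,63/2] -> miss, prune
      N23 x:[23,70/3] y:[41/2,23] z:[23,47/2] -> hit [23,23] leaf, test {P16@t=23}
    N5 x:[61/3,67/3] y:[55/2,61/2] z:[33/2,19] -> miss, prune
    N10 x:[52/3,58/3] y:[21,55/2] z:[25,29] -> miss, prune
    N20 x:[16,17] y:[22,49/2] z:[18,39/2] -> miss, prune
  N26 x:[34/3,47/3] y:[45/2,59/2] z:[26,35] -> miss, prune

order=[0, 6, 14, 4, 7, 22, 24, 25, 3, 8, 17, 23, 5, 10, 20, 26]  |boxes|=16  |leaves|=1  hit=P16

== RESULT ==
16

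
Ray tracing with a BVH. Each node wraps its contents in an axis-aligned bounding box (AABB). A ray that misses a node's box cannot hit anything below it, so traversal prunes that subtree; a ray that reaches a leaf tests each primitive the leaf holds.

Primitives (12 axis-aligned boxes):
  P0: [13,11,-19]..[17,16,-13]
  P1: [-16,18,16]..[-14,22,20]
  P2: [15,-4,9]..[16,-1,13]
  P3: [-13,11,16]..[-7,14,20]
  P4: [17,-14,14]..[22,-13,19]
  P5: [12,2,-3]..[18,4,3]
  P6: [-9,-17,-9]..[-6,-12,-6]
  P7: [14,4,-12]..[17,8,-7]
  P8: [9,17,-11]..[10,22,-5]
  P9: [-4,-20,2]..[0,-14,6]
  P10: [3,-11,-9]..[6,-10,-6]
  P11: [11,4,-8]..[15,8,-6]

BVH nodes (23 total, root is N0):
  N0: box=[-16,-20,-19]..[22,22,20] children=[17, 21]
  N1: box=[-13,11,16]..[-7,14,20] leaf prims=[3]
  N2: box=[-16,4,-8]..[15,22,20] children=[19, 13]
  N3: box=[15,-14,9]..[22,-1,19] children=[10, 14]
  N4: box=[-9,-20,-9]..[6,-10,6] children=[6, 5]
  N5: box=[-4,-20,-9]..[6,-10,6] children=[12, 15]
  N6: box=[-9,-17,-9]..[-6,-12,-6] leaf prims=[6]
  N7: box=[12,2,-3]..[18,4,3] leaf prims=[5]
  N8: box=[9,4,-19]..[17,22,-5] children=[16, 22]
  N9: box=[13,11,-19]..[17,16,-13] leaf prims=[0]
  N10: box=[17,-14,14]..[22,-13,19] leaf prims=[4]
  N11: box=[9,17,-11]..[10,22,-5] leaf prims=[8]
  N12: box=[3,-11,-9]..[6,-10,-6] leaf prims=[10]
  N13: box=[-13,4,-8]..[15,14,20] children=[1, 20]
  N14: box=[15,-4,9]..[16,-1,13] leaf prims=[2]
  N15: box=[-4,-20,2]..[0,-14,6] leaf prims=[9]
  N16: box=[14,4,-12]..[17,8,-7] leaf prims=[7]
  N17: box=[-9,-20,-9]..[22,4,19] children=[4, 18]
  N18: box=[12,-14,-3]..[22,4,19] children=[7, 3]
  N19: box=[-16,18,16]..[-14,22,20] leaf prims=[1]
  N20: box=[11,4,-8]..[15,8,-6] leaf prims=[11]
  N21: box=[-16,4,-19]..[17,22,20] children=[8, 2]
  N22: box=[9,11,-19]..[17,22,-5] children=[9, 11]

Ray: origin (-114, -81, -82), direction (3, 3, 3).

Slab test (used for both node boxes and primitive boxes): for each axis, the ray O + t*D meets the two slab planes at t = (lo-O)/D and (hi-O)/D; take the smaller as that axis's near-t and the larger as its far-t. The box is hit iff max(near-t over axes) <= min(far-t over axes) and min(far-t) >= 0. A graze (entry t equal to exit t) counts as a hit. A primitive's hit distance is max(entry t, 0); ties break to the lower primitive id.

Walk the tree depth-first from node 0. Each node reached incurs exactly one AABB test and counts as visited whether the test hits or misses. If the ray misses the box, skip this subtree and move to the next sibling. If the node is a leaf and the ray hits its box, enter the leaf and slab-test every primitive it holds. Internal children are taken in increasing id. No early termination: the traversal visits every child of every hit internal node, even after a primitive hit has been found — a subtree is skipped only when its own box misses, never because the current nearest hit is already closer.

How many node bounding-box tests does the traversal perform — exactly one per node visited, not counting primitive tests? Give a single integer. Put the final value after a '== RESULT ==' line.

Walk:
N0 x:[98/3,136/3] y:[61/3,103/3] z:[21,34] -> hit [98/3,34], descend [17, 21]
  N17 x:[35,136/3] y:[61/3,85/3] z:[73/3,101/3] -> miss, prune
  N21 x:[98/3,131/3] y:[85/3,103/3] z:[21,34] -> hit [98/3,34], descend [2, 8]
    N2 x:[98/3,43] y:[85/3,103/3] z:[74/3,34] -> hit [98/3,34], descend [13, 19]
      N13 x:[101/3,43] y:[85/3,95/3] z:[74/3,34] -> miss, prune
      N19 x:[98/3,100/3] y:[33,103/3] z:[98/3,34] -> hit [33,100/3] leaf, test {P1@t=33}
    N8 x:[41,131/3] y:[85/3,103/3] z:[21,77/3] -> miss, prune

order=[0, 17, 21, 2, 13, 19, 8]  |boxes|=7  |leaves|=1  hit=P1

== RESULT ==
7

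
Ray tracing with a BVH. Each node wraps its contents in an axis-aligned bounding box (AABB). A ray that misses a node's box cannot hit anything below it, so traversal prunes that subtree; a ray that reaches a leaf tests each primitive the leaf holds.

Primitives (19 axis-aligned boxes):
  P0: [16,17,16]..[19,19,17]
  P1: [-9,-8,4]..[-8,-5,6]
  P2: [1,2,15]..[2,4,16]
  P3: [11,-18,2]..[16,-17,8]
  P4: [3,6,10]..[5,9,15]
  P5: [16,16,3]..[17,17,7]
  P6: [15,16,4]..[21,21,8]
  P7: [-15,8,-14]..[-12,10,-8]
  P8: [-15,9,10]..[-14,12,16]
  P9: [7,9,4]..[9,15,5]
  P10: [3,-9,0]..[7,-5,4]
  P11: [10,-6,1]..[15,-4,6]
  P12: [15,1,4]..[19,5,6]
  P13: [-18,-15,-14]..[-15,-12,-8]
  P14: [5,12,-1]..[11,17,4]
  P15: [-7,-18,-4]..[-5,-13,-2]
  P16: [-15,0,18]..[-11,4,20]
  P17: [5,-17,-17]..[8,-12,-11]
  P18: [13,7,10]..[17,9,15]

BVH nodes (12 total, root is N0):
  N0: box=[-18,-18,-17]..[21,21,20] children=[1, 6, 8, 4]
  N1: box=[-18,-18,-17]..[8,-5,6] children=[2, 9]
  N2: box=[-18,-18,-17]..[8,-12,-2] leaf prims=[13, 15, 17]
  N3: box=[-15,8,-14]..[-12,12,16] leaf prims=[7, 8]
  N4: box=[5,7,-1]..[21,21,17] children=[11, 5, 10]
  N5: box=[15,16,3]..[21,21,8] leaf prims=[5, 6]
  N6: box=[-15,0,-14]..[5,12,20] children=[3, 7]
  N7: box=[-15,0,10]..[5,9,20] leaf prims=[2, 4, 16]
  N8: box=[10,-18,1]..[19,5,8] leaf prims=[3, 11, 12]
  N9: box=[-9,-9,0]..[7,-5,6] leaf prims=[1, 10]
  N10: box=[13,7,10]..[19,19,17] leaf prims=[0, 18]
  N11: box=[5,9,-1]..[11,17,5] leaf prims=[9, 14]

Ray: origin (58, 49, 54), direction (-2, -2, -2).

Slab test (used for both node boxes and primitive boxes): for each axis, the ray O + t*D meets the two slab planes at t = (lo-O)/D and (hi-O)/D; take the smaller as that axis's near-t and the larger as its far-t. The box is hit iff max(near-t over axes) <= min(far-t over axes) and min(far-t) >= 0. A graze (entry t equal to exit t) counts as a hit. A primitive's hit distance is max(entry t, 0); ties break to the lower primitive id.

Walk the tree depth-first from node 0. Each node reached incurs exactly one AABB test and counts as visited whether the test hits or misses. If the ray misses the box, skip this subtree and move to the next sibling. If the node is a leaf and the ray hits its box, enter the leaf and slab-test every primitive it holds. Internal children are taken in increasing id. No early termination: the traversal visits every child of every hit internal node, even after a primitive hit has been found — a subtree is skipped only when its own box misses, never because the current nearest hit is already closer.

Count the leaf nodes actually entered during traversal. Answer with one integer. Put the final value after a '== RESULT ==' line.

Traverse from the root:
N0 x:[37/2,38] y:[14,67/2] z:[17,71/2] -> hit [37/2,67/2], descend [1, 4, 6, 8]
  N1 x:[25,38] y:[27,67/2] z:[24,71/2] -> hit [27,67/2], descend [2, 9]
    N2 x:[25,38] y:[61/2,67/2] z:[28,71/2] -> hit [61/2,67/2] leaf, test {P13(miss), P15(miss), P17(miss)}
    N9 x:[51/2,67/2] y:[27,29] z:[24,27] -> hit [27,27] leaf, test {P1(miss), P10@t=27}
  N4 x:[37/2,53/2] y:[14,21] z:[37/2,55/2] -> hit [37/2,21], descend [5, 10, 11]
    N5 x:[37/2,43/2] y:[14,33/2] z:[23,51/2] -> miss, prune
    N10 x:[39/2,45/2] y:[15,21] z:[37/2,22] -> hit [39/2,21] leaf, test {P0(miss), P18@t=41/2}
    N11 x:[47/2,53/2] y:[16,20] z:[49/2,55/2] -> miss, prune
  N6 x:[53/2,73/2] y:[37/2,49/2] z:[17,34] -> miss, prune
  N8 x:[39/2,24] y:[22,67/2] z:[23,53/2] -> hit [23,24] leaf, test {P3(miss), P11(miss), P12(miss)}

Visited [0, 1, 2, 9, 4, 5, 10, 11, 6, 8]. Tests: 10 box, 4 leaf. Nearest: P18.

== RESULT ==
4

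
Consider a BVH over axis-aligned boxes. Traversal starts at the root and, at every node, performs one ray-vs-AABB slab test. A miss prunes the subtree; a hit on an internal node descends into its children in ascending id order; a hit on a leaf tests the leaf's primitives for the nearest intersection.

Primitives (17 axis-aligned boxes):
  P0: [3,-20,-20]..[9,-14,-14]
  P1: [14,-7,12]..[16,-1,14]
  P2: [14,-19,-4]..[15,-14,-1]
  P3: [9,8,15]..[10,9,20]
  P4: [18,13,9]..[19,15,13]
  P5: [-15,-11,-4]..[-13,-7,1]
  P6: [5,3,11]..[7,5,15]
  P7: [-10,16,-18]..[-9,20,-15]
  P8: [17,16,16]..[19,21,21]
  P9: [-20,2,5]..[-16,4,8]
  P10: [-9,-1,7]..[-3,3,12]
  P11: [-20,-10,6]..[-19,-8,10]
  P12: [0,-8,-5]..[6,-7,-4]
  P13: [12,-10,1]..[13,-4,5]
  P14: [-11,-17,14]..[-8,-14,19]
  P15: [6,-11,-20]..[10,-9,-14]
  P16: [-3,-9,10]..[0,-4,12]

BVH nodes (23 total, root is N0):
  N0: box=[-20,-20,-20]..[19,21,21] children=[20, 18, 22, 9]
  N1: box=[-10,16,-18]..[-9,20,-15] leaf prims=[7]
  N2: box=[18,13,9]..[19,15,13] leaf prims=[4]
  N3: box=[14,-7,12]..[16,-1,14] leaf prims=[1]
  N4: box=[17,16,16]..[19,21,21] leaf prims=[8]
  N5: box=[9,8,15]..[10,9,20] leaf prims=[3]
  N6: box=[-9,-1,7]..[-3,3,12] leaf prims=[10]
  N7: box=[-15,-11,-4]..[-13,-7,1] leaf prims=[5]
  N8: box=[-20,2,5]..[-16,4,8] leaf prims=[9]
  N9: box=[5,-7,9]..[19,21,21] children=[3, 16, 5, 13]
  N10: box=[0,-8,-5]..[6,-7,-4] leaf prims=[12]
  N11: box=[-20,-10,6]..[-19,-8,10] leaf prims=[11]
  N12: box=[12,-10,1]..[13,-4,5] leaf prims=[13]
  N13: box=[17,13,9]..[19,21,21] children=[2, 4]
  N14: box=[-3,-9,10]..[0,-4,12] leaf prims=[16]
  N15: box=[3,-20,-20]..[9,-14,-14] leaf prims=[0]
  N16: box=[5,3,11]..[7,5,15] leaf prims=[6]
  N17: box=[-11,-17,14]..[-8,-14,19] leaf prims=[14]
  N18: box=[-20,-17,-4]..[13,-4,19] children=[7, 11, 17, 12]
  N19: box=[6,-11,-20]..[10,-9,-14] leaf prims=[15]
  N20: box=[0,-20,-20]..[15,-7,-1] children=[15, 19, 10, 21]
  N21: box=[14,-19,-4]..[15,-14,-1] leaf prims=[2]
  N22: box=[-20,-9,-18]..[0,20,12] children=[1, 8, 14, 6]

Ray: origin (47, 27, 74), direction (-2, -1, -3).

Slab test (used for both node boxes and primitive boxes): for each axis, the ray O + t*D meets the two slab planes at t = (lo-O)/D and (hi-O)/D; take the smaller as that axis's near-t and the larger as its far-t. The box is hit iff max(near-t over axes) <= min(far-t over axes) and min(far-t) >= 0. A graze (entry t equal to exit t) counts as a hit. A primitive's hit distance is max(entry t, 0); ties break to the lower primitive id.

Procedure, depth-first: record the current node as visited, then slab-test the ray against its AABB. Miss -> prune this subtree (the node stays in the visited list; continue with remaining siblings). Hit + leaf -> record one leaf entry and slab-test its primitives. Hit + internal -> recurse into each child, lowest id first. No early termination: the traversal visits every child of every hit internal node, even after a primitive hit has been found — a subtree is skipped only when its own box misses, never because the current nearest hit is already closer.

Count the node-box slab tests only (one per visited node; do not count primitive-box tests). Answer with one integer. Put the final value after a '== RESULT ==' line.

Traverse from the root:
N0 x:[14,67/2] y:[6,47] z:[53/3,94/3] -> hit [53/3,94/3], descend [9, 18, 20, 22]
  N9 x:[14,21] y:[6,34] z:[53/3,65/3] -> hit [53/3,21], descend [3, 5, 13, 16]
    N3 x:[31/2,33/2] y:[28,34] z:[20,62/3] -> miss, prune
    N5 x:[37/2,19] y:[18,19] z:[18,59/3] -> hit [37/2,19] leaf, test {P3@t=37/2}
    N13 x:[14,15] y:[6,14] z:[53/3,65/3] -> miss, prune
    N16 x:[20,21] y:[22,24] z:[59/3,21] -> miss, prune
  N18 x:[17,67/2] y:[31,44] z:[55/3,26] -> miss, prune
  N20 x:[16,47/2] y:[34,47] z:[25,94/3] -> miss, prune
  N22 x:[47/2,67/2] y:[7,36] z:[62/3,92/3] -> hit [47/2,92/3], descend [1, 6, 8, 14]
    N1 x:[28,57/2] y:[7,11] z:[89/3,92/3] -> miss, prune
    N6 x:[25,28] y:[24,28] z:[62/3,67/3] -> miss, prune
    N8 x:[63/2,67/2] y:[23,25] z:[22,23] -> miss, prune
    N14 x:[47/2,25] y:[31,36] z:[62/3,64/3] -> miss, prune

13 AABB tests over nodes [0, 9, 3, 5, 13, 16, 18, 20, 22, 1, 6, 8, 14]; 1 leaf entered; closest P3.

== RESULT ==
13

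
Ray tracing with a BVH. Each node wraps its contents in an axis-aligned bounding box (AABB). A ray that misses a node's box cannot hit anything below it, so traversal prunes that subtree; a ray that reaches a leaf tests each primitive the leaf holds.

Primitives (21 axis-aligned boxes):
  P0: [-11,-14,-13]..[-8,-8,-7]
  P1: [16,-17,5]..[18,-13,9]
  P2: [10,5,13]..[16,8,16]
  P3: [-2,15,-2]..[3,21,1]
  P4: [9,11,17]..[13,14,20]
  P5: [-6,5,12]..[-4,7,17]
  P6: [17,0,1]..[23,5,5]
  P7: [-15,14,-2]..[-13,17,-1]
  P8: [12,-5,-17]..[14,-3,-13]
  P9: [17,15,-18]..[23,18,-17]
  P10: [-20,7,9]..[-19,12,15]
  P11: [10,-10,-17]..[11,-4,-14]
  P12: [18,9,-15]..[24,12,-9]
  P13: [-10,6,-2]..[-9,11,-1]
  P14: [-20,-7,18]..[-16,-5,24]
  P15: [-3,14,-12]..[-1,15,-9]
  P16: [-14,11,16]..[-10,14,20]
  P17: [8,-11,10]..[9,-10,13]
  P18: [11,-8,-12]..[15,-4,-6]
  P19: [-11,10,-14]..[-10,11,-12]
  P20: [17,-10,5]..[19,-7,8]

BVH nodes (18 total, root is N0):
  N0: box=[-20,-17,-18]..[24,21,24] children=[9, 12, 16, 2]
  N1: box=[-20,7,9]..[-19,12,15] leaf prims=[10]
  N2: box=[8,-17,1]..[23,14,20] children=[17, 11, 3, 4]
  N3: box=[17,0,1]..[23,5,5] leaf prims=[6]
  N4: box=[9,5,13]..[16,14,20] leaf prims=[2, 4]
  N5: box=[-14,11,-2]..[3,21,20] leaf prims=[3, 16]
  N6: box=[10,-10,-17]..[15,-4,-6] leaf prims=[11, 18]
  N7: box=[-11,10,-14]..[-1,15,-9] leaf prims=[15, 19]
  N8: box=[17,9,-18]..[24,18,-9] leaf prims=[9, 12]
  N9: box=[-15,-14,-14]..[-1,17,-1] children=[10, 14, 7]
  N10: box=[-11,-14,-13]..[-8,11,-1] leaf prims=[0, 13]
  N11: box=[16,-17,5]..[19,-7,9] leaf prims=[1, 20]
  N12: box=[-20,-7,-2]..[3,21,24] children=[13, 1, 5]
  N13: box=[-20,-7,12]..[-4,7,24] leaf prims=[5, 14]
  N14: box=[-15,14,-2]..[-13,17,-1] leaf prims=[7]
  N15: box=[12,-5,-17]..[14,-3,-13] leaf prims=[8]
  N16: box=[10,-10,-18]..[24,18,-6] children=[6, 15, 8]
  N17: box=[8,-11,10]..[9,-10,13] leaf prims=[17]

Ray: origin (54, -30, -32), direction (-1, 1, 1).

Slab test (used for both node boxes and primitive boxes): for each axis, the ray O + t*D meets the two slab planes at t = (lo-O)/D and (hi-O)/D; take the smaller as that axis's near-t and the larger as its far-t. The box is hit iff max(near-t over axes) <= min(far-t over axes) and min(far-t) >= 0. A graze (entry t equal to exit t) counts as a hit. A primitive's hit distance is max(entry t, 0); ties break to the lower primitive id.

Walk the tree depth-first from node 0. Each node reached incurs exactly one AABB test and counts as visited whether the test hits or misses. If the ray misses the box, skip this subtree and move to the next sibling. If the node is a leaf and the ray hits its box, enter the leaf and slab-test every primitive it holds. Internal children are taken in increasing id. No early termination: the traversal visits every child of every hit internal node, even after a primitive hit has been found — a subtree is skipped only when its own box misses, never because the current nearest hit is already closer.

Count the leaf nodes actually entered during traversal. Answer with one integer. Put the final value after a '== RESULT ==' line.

Walk:
N0 x:[30,74] y:[13,51] z:[14,56] -> hit [30,51], descend [2, 9, 12, 16]
  N2 x:[31,46] y:[13,44] z:[33,52] -> hit [33,44], descend [3, 4, 11, 17]
    N3 x:[31,37] y:[30,35] z:[33,37] -> hit [33,35] leaf, test {P6@t=33}
    N4 x:[38,45] y:[35,44] z:[45,52] -> miss, prune
    N11 x:[35,38] y:[13,23] z:[37,41] -> miss, prune
    N17 x:[45,46] y:[19,20] z:[42,45] -> miss, prune
  N9 x:[55,69] y:[16,47] z:[18,31] -> miss, prune
  N12 x:[51,74] y:[23,51] z:[30,56] -> hit [51,51], descend [1, 5, 13]
    N1 x:[73,74] y:[37,42] z:[41,47] -> miss, prune
    N5 x:[51,68] y:[41,51] z:[30,52] -> hit [51,51] leaf, test {P3(miss), P16(miss)}
    N13 x:[58,74] y:[23,37] z:[44,56] -> miss, prune
  N16 x:[30,44] y:[20,48] z:[14,26] -> miss, prune

Visited [0, 2, 3, 4, 11, 17, 9, 12, 1, 5, 13, 16]. Tests: 12 box, 2 leaf. Nearest: P6.

== RESULT ==
2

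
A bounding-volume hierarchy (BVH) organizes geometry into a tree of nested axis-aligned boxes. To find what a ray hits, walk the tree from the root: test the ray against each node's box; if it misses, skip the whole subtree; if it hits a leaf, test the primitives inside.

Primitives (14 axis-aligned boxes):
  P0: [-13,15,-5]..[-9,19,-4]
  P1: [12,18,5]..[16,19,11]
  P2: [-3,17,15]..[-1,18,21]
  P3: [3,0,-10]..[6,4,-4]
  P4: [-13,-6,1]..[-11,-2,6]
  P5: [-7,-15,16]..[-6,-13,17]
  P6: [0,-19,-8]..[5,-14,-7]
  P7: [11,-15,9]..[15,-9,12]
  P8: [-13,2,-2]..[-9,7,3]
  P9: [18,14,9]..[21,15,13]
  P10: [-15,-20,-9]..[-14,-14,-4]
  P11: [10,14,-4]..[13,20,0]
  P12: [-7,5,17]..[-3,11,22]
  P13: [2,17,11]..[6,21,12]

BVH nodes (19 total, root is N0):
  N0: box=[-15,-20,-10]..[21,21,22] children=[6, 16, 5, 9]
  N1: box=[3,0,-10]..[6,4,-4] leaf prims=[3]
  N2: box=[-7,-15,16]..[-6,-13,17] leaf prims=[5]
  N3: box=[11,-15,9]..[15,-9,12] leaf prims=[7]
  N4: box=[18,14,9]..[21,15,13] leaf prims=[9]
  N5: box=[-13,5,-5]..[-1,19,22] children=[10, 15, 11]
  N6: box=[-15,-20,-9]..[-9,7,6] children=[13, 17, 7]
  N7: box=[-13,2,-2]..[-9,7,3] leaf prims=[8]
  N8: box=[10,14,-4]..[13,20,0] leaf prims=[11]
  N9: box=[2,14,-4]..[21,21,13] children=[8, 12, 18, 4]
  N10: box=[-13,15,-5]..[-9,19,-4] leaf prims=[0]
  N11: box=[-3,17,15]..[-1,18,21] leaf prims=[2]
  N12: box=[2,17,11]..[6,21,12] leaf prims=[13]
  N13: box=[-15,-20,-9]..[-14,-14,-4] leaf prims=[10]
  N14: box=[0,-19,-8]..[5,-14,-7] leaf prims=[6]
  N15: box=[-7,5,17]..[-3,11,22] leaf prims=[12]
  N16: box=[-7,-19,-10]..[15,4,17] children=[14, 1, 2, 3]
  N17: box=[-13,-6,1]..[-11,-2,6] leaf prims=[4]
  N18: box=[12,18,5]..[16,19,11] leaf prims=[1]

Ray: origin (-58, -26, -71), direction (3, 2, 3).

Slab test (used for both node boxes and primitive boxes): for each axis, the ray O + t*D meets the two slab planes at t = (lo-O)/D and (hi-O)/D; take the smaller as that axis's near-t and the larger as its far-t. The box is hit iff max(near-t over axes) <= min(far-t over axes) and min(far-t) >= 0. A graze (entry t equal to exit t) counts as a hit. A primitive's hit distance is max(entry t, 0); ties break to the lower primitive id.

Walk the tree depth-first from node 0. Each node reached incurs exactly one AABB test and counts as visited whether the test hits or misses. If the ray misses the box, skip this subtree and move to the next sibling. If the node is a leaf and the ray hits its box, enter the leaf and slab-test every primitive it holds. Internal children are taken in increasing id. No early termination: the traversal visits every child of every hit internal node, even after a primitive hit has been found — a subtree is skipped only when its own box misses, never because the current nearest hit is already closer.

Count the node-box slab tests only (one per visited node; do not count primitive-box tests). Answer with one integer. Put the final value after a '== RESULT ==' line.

Traverse from the root:
N0 x:[43/3,79/3] y:[3,47/2] z:[61/3,31] -> hit [61/3,47/2], descend [5, 6, 9, 16]
  N5 x:[15,19] y:[31/2,45/2] z:[22,31] -> miss, prune
  N6 x:[43/3,49/3] y:[3,33/2] z:[62/3,77/3] -> miss, prune
  N9 x:[20,79/3] y:[20,47/2] z:[67/3,28] -> hit [67/3,47/2], descend [4, 8, 12, 18]
    N4 x:[76/3,79/3] y:[20,41/2] z:[80/3,28] -> miss, prune
    N8 x:[68/3,71/3] y:[20,23] z:[67/3,71/3] -> hit [68/3,23] leaf, test {P11@t=68/3}
    N12 x:[20,64/3] y:[43/2,47/2] z:[82/3,83/3] -> miss, prune
    N18 x:[70/3,74/3] y:[22,45/2] z:[76/3,82/3] -> miss, prune
  N16 x:[17,73/3] y:[7/2,15] z:[61/3,88/3] -> miss, prune

Summary -> nodes [0, 5, 6, 9, 4, 8, 12, 18, 16]; box-tests=9; leaf-entries=1; first=P11

== RESULT ==
9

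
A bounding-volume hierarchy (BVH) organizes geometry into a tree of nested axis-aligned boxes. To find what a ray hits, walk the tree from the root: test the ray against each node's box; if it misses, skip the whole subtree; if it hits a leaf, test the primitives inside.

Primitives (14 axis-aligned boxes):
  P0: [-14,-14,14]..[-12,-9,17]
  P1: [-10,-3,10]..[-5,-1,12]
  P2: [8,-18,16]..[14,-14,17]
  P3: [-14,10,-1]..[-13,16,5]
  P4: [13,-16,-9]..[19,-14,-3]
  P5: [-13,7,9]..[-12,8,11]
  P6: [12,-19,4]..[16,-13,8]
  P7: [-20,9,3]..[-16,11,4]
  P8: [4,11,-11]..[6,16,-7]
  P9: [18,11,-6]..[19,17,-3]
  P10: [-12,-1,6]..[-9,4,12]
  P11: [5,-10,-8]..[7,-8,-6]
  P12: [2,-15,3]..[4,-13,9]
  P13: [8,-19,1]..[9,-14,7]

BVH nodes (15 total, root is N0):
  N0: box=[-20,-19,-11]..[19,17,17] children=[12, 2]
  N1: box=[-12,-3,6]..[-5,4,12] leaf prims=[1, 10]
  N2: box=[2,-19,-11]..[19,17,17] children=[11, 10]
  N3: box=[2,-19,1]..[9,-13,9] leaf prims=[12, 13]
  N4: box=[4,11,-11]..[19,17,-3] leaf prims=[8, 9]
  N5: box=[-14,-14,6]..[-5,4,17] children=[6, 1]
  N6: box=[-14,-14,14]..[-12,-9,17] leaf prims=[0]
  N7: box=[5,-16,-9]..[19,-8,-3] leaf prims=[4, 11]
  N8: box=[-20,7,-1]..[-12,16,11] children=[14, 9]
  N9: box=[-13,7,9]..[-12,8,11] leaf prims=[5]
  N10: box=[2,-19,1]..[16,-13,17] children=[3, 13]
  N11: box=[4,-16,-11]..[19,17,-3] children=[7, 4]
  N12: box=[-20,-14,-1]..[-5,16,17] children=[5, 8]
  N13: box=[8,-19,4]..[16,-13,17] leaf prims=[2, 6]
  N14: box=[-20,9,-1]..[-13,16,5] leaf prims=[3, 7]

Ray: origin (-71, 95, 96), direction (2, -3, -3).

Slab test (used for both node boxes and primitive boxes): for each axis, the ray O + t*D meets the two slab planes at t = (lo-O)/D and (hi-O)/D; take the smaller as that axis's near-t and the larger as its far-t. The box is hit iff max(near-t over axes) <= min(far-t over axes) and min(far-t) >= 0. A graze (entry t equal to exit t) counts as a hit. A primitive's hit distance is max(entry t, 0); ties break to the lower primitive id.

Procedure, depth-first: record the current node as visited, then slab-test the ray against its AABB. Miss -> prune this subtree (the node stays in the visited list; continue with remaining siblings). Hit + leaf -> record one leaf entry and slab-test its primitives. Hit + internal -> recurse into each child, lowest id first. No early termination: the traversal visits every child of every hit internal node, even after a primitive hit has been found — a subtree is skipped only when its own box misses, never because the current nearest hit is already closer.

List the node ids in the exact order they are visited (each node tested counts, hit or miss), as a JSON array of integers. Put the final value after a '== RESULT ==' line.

Walk:
N0 x:[51/2,45] y:[26,38] z:[79/3,107/3] -> hit [79/3,107/3], descend [2, 12]
  N2 x:[73/2,45] y:[26,38] z:[79/3,107/3] -> miss, prune
  N12 x:[51/2,33] y:[79/3,109/3] z:[79/3,97/3] -> hit [79/3,97/3], descend [5, 8]
    N5 x:[57/2,33] y:[91/3,109/3] z:[79/3,30] -> miss, prune
    N8 x:[51/2,59/2] y:[79/3,88/3] z:[85/3,97/3] -> hit [85/3,88/3], descend [9, 14]
      N9 x:[29,59/2] y:[29,88/3] z:[85/3,29] -> hit [29,29] leaf, test {P5@t=29}
      N14 x:[51/2,29] y:[79/3,86/3] z:[91/3,97/3] -> miss, prune

order=[0, 2, 12, 5, 8, 9, 14]  |boxes|=7  |leaves|=1  hit=P5

== RESULT ==
[0, 2, 12, 5, 8, 9, 14]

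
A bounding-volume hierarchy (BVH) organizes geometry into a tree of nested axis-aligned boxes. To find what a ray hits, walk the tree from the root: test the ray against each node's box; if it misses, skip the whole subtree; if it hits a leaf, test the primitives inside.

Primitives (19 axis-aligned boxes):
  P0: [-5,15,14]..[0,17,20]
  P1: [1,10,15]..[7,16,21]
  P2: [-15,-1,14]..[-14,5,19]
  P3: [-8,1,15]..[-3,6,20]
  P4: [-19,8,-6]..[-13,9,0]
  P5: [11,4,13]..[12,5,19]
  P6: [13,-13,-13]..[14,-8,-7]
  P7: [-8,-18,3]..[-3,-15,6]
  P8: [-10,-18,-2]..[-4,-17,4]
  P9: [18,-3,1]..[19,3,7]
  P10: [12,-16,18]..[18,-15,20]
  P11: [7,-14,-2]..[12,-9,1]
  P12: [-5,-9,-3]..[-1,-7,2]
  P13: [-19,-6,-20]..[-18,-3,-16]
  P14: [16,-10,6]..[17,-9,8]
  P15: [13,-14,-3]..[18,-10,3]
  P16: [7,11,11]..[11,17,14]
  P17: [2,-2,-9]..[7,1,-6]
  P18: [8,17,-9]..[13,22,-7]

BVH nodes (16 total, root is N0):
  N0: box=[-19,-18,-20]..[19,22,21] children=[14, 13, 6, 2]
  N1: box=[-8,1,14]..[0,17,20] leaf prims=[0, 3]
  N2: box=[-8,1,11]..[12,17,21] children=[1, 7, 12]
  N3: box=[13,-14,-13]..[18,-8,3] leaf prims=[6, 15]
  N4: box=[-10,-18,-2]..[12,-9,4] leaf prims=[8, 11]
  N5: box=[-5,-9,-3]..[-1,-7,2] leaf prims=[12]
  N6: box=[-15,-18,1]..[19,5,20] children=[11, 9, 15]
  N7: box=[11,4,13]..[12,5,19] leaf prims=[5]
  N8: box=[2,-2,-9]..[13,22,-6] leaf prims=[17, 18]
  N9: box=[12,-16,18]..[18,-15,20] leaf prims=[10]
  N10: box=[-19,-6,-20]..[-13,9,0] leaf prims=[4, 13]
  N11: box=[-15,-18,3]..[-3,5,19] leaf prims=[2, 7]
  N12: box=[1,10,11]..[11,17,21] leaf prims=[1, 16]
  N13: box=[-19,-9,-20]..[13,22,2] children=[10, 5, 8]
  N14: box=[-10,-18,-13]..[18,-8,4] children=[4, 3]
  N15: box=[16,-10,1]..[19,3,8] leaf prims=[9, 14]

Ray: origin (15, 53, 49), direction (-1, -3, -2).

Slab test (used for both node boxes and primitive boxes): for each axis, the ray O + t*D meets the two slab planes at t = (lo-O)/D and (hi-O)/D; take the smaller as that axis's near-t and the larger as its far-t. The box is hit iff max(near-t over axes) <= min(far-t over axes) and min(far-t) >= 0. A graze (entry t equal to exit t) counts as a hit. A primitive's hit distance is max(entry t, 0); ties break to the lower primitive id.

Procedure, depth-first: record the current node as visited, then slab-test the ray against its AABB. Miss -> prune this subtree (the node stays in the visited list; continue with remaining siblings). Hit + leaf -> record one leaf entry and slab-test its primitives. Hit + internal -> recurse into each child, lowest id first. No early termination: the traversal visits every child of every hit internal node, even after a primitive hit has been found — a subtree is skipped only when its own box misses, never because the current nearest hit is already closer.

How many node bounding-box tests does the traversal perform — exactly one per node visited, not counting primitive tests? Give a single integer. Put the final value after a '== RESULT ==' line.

Walk:
N0 x:[-4,34] y:[31/3,71/3] z:[14,69/2] -> hit [14,71/3], descend [2, 6, 13, 14]
  N2 x:[3,23] y:[12,52/3] z:[14,19] -> hit [14,52/3], descend [1, 7, 12]
    N1 x:[15,23] y:[12,52/3] z:[29/2,35/2] -> hit [15,52/3] leaf, test {P0(miss), P3(miss)}
    N7 x:[3,4] y:[16,49/3] z:[15,18] -> miss, prune
    N12 x:[4,14] y:[12,43/3] z:[14,19] -> hit [14,14] leaf, test {P1@t=14, P16(miss)}
  N6 x:[-4,30] y:[16,71/3] z:[29/2,24] -> hit [16,71/3], descend [9, 11, 15]
    N9 x:[-3,3] y:[68/3,23] z:[29/2,31/2] -> miss, prune
    N11 x:[18,30] y:[16,71/3] z:[15,23] -> hit [18,23] leaf, test {P2(miss), P7@t=68/3}
    N15 x:[-4,-1] y:[50/3,21] z:[41/2,24] -> miss, prune
  N13 x:[2,34] y:[31/3,62/3] z:[47/2,69/2] -> miss, prune
  N14 x:[-3,25] y:[61/3,71/3] z:[45/2,31] -> hit [45/2,71/3], descend [3, 4]
    N3 x:[-3,2] y:[61/3,67/3] z:[23,31] -> miss, prune
    N4 x:[3,25] y:[62/3,71/3] z:[45/2,51/2] -> hit [45/2,71/3] leaf, test {P8@t=70/3, P11(miss)}

Summary -> nodes [0, 2, 1, 7, 12, 6, 9, 11, 15, 13, 14, 3, 4]; box-tests=13; leaf-entries=4; first=P1

== RESULT ==
13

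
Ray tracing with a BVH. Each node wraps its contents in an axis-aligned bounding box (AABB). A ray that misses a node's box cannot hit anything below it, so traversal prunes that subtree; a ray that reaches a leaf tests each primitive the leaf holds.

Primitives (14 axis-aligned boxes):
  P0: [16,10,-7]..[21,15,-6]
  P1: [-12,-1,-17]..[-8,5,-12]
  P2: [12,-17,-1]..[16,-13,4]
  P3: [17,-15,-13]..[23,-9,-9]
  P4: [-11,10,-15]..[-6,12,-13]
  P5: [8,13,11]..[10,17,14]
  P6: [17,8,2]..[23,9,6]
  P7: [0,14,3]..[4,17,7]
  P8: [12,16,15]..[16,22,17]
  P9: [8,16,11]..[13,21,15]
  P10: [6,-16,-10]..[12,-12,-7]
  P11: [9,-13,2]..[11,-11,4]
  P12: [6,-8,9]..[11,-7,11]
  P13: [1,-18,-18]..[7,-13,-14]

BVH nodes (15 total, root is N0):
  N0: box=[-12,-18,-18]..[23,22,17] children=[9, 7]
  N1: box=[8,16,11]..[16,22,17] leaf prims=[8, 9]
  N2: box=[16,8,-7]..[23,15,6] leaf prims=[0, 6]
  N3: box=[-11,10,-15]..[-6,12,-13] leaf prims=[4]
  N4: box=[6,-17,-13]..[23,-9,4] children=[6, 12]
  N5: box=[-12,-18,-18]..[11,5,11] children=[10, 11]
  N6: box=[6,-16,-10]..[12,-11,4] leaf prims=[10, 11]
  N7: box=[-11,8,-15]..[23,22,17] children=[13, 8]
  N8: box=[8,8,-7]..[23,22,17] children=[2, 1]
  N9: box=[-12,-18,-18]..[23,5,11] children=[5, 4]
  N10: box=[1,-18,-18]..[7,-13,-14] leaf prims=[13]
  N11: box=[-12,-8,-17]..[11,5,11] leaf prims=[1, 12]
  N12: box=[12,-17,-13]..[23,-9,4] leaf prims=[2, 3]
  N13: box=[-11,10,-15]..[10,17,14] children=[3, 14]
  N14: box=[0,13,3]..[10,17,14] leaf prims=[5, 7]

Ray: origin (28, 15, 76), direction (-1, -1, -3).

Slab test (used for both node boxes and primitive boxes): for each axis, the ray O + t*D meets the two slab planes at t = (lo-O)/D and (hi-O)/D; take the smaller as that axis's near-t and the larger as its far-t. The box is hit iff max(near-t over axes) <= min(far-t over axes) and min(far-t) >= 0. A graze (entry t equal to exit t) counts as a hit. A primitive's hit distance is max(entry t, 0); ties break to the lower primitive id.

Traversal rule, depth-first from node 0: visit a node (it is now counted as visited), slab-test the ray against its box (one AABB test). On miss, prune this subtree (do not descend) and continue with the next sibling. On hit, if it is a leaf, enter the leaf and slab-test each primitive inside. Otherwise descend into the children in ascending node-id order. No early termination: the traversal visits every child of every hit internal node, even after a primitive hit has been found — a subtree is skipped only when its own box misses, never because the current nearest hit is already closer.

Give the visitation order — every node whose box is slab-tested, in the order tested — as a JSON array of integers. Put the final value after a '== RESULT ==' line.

Walk:
N0 x:[5,40] y:[-7,33] z:[59/3,94/3] -> hit [59/3,94/3], descend [7, 9]
  N7 x:[5,39] y:[-7,7] z:[59/3,91/3] -> miss, prune
  N9 x:[5,40] y:[10,33] z:[65/3,94/3] -> hit [65/3,94/3], descend [4, 5]
    N4 x:[5,22] y:[24,32] z:[24,89/3] -> miss, prune
    N5 x:[17,40] y:[10,33] z:[65/3,94/3] -> hit [65/3,94/3], descend [10, 11]
      N10 x:[21,27] y:[28,33] z:[30,94/3] -> miss, prune
      N11 x:[17,40] y:[10,23] z:[65/3,31] -> hit [65/3,23] leaf, test {P1(miss), P12@t=22}

order=[0, 7, 9, 4, 5, 10, 11]  |boxes|=7  |leaves|=1  hit=P12

== RESULT ==
[0, 7, 9, 4, 5, 10, 11]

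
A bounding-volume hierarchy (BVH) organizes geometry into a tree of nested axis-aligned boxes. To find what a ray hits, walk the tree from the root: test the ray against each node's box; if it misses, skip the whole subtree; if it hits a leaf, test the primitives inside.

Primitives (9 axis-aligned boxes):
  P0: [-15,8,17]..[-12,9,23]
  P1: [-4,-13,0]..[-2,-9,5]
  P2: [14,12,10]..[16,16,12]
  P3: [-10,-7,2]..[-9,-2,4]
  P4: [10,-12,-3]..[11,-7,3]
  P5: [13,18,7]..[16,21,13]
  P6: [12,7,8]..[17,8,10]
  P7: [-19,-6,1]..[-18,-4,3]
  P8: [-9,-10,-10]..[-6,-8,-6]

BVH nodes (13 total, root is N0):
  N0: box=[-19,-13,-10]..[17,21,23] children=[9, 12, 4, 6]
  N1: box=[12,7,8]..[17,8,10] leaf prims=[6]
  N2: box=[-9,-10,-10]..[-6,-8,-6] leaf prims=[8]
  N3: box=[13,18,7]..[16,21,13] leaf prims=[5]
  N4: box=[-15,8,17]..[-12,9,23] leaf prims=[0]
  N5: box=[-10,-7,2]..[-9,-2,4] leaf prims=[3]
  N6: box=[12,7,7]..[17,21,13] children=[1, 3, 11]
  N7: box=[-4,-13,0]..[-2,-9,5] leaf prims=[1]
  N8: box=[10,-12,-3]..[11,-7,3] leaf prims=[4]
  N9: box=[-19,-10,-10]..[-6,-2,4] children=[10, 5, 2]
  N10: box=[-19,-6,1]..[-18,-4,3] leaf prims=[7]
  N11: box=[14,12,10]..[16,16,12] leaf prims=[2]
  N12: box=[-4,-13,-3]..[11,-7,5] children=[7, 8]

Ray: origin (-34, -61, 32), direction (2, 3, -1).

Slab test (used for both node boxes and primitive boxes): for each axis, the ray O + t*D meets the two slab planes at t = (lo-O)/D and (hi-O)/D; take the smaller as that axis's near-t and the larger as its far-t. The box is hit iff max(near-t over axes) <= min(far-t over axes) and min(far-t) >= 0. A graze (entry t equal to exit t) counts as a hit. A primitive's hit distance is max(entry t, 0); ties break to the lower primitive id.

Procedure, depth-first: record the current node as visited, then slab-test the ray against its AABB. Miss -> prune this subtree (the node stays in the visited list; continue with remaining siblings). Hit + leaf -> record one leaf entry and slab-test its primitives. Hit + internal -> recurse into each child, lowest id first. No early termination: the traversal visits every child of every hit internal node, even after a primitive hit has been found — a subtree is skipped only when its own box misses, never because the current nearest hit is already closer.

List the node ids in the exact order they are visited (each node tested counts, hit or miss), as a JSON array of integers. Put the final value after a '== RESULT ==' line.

Traverse from the root:
N0 x:[15/2,51/2] y:[16,82/3] z:[9,42] -> hit [16,51/2], descend [4, 6, 9, 12]
  N4 x:[19/2,11] y:[23,70/3] z:[9,15] -> miss, prune
  N6 x:[23,51/2] y:[68/3,82/3] z:[19,25] -> hit [23,25], descend [1, 3, 11]
    N1 x:[23,51/2] y:[68/3,23] z:[22,24] -> hit [23,23] leaf, test {P6@t=23}
    N3 x:[47/2,25] y:[79/3,82/3] z:[19,25] -> miss, prune
    N11 x:[24,25] y:[73/3,77/3] z:[20,22] -> miss, prune
  N9 x:[15/2,14] y:[17,59/3] z:[28,42] -> miss, prune
  N12 x:[15,45/2] y:[16,18] z:[27,35] -> miss, prune

order=[0, 4, 6, 1, 3, 11, 9, 12]  |boxes|=8  |leaves|=1  hit=P6

== RESULT ==
[0, 4, 6, 1, 3, 11, 9, 12]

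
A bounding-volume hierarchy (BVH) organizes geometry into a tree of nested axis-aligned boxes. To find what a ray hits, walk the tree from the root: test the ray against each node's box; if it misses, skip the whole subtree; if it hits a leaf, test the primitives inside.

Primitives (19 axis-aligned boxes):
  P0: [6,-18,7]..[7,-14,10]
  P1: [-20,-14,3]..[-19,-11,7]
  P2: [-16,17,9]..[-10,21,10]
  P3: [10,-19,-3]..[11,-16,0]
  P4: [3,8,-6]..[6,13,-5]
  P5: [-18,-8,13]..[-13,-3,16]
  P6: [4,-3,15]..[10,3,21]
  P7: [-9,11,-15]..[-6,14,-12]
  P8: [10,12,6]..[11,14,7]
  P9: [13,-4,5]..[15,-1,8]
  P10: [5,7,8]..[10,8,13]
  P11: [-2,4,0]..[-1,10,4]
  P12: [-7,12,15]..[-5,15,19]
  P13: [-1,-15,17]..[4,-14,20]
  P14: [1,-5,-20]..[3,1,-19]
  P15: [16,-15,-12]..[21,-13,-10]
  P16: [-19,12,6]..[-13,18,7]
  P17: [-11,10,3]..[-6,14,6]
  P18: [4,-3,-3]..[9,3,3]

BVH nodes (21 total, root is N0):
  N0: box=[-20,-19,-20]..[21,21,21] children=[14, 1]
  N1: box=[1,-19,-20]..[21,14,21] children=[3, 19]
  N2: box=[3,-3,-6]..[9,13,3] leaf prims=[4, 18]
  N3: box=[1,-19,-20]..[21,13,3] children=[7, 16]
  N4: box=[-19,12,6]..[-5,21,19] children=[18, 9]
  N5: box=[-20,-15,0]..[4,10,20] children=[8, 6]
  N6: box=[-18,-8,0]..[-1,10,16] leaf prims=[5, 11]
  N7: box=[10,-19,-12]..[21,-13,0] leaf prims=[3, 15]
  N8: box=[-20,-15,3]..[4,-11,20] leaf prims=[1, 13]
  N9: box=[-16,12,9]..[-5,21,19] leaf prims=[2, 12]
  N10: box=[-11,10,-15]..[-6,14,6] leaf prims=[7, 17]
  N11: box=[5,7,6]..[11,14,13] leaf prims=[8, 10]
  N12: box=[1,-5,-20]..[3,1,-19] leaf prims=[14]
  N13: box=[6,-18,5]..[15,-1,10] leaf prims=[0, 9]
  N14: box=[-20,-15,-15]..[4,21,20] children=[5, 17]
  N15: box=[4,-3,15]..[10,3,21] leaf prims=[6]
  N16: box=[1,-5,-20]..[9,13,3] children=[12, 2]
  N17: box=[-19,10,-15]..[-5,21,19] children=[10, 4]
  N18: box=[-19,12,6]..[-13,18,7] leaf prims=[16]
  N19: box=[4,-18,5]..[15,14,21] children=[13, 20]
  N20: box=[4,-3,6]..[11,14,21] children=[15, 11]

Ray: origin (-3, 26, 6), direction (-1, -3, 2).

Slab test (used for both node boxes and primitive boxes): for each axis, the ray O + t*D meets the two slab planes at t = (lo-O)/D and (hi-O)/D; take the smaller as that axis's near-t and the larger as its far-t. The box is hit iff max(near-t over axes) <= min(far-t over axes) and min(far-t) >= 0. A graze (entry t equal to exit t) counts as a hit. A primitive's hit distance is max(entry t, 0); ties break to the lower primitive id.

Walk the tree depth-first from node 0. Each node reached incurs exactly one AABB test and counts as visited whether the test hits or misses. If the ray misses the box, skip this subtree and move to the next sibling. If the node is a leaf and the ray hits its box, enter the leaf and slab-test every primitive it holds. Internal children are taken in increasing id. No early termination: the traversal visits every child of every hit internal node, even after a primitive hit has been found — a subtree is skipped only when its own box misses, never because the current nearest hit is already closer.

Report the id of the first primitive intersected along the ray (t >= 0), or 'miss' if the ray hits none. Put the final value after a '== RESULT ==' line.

Trace the traversal:
N0 x:[-24,17] y:[5/3,15] z:[-13,15/2] -> hit [5/3,15/2], descend [1, 14]
  N1 x:[-24,-4] y:[4,15] z:[-13,15/2] -> miss, prune
  N14 x:[-7,17] y:[5/3,41/3] z:[-21/2,7] -> hit [5/3,7], descend [5, 17]
    N5 x:[-7,17] y:[16/3,41/3] z:[-3,7] -> hit [16/3,7], descend [6, 8]
      N6 x:[-2,15] y:[16/3,34/3] z:[-3,5] -> miss, prune
      N8 x:[-7,17] y:[37/3,41/3] z:[-3/2,7] -> miss, prune
    N17 x:[2,16] y:[5/3,16/3] z:[-21/2,13/2] -> hit [2,16/3], descend [4, 10]
      N4 x:[2,16] y:[5/3,14/3] z:[0,13/2] -> hit [2,14/3], descend [9, 18]
        N9 x:[2,13] y:[5/3,14/3] z:[3/2,13/2] -> hit [2,14/3] leaf, test {P2(miss), P12(miss)}
        N18 x:[10,16] y:[8/3,14/3] z:[0,1/2] -> miss, prune
      N10 x:[3,8] y:[4,16/3] z:[-21/2,0] -> miss, prune

order=[0, 1, 14, 5, 6, 8, 17, 4, 9, 18, 10]  |boxes|=11  |leaves|=1  hit=miss

== RESULT ==
miss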